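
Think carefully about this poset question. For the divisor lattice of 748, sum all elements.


sigma(n) = sum of divisors.
Divisors of 748: [1, 2, 4, 11, 17, 22, 34, 44, 68, 187, 374, 748]
Sum = 1512


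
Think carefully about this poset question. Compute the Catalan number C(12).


C(n) = C(2n, n) / (n+1).
C(24, 12) = 2704156
C(12) = 2704156 / 13 = 208012


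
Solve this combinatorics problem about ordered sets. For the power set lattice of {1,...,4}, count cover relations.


A cover relation a -< b holds when a < b with no c strictly between.
Cover relations:
  {} -< {1}
  {} -< {2}
  {} -< {3}
  {} -< {4}
  {1} -< {1,2}
  {1} -< {1,3}
  {1} -< {1,4}
  {2} -< {1,2}
  ...24 more
Total: 32


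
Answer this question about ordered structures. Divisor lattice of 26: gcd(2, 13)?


Meet=gcd.
gcd(2,13)=1


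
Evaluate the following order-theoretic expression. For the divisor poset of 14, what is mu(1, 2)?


In a divisor lattice, mu(a,b) = mu(b/a) where mu is the classical Mobius function.
b/a = 2/1 = 2
Prime factorization of 2: primes [2]
2 is squarefree with 1 prime factor(s), so mu(2) = (-1)^1 = -1


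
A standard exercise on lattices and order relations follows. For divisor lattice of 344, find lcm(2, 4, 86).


In a divisor lattice, join = lcm (least common multiple).
Compute lcm iteratively: start with first element, then lcm(current, next).
Elements: [2, 4, 86]
lcm(2,4) = 4
lcm(4,86) = 172
Final lcm = 172


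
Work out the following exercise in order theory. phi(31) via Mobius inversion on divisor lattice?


phi(n) = n * prod_{p|n} (1 - 1/p).
Prime divisors of 31: [31]
phi(31) = 31 * (1 - 1/31)
phi(31) = 30


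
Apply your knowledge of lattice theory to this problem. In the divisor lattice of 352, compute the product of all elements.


Divisors of 352: [1, 2, 4, 8, 11, 16, 22, 32, 44, 88, 176, 352]
Product = n^(d(n)/2) = 352^(12/2)
Product = 1902199139467264


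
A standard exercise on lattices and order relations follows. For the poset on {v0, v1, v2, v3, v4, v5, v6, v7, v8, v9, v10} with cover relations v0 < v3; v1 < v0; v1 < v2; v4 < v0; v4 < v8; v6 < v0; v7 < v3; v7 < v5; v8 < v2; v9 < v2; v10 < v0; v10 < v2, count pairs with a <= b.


The order relation is {(a,b) : a <= b}, reflexive so it includes (a,a).
Examples: (v0,v0), (v0,v3), (v1,v0), (v1,v1), (v1,v2), ...
Total ordered pairs: 28


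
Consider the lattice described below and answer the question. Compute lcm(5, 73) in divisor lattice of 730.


In a divisor lattice, join = lcm (least common multiple).
gcd(5,73) = 1
lcm(5,73) = 5*73/gcd = 365/1 = 365


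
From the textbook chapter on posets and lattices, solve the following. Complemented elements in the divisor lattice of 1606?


An element a is complemented if some b has a meet b = bottom, a join b = top.
a is complemented iff gcd(a, n/a)=1, i.e. a is a unitary divisor of 1606.
Complemented elements: 1, 2, 11, 22, 73, 146, ... (2 more)
Count: 8


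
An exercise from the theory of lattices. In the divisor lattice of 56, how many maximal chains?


A maximal chain goes from the minimum element to a maximal element via cover relations.
Counting all min-to-max paths in the cover graph.
Total maximal chains: 4


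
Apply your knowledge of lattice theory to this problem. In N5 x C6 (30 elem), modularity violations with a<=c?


Modular law: if a <= c then a v (b ^ c) = (a v b) ^ c.
Check all triples (a,b,c) with a <= c among 30 elements.
  e.g. a=(a,0), b=(c,0), c=(b,0): lhs=(a,0) != rhs=(b,0)
  e.g. a=(a,0), b=(c,1), c=(b,0): lhs=(a,0) != rhs=(b,0)
Total violating triples: 126


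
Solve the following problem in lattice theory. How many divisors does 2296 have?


Divisors of 2296: [1, 2, 4, 7, 8, 14, 28, 41, 56, 82, 164, 287, 328, 574, 1148, 2296]
Count: 16


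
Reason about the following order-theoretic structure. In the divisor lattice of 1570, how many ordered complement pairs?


Complement pair (a,b): a meet b = bottom, a join b = top.
Here: gcd(a,b)=1 and lcm(a,b)=1570, i.e. a*b=1570 with a,b coprime.
Pairs found: (1,1570), (2,785), (5,314), (10,157), ... (4 more)
Total ordered pairs: 8


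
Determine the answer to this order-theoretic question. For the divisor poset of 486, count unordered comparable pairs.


A comparable pair {a,b} has a < b or b < a in the order.
Count unordered pairs where one element is strictly below the other.
Examples: {1,2}, {1,3}, {1,6}, {1,9}, ...
Total comparable pairs: 51


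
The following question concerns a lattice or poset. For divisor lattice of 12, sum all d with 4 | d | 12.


Interval [4,12] in divisors of 12: [4, 12]
Sum = 16


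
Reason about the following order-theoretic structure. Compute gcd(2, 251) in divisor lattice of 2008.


In a divisor lattice, meet = gcd (greatest common divisor).
By Euclidean algorithm or factoring: gcd(2,251) = 1


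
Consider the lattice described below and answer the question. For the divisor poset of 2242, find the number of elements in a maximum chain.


A chain is a totally ordered subset; we count the number of elements in a maximum chain.
Compute, for each element x, the size of the longest chain ending at x:
  1: 1
  2: 2
  19: 2
  59: 2
  38: 3
  118: 3
  ...
A maximum chain: 1 < 2 < 38 < 2242
Number of elements in the longest chain: 4


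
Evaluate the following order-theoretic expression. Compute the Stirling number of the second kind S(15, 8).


S(n,k) = k*S(n-1,k) + S(n-1,k-1).
S(14,8) = 20912320, S(14,7) = 49329280
S(15,8) = 8*20912320 + 49329280 = 167298560 + 49329280
S(15,8) = 216627840


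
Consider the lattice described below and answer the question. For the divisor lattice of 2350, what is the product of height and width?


Height = length of longest chain minus 1; width = size of largest antichain.
A maximum chain: 1 | 47 | 235 | 1175 | 2350  (height 4).
A maximum antichain: {10, 25, 94, 235}  (width 4).
Product = 4 * 4 = 16


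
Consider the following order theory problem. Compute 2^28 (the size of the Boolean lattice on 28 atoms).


Power set = 2^n.
2^28 = 268435456


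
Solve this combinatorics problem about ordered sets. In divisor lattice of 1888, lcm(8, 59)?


Join=lcm.
gcd(8,59)=1
lcm=472


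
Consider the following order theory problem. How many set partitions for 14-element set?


B(n) = number of set partitions of an n-element set.
B(n) satisfies the recurrence: B(n+1) = sum_k C(n,k)*B(k).
B(14) = 190899322


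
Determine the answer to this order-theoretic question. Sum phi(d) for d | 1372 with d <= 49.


Divisors of 1372 up to 49: [1, 2, 4, 7, 14, 28, 49]
phi values: [1, 1, 2, 6, 6, 12, 42]
Sum = 70


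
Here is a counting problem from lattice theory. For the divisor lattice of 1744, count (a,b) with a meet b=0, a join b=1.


Complement pair (a,b): a meet b = bottom, a join b = top.
Here: gcd(a,b)=1 and lcm(a,b)=1744, i.e. a*b=1744 with a,b coprime.
Pairs found: (1,1744), (16,109), (109,16), (1744,1)
Total ordered pairs: 4


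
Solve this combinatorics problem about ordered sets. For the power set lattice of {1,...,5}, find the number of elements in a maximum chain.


A chain is a totally ordered subset; we count the number of elements in a maximum chain.
Compute, for each element x, the size of the longest chain ending at x:
  {}: 1
  {1}: 2
  {2}: 2
  {3}: 2
  {4}: 2
  {5}: 2
  ...
A maximum chain: {} < {1} < {1,2} < {1,2,3} < {1,2,3,4} < {1,2,3,4,5}
Number of elements in the longest chain: 6


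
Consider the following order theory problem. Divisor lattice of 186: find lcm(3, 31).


In a divisor lattice, join = lcm (least common multiple).
gcd(3,31) = 1
lcm(3,31) = 3*31/gcd = 93/1 = 93


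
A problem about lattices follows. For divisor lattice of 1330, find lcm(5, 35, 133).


In a divisor lattice, join = lcm (least common multiple).
Compute lcm iteratively: start with first element, then lcm(current, next).
Elements: [5, 35, 133]
lcm(5,35) = 35
lcm(35,133) = 665
Final lcm = 665


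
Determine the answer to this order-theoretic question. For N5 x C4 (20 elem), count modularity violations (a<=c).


Modular law: if a <= c then a v (b ^ c) = (a v b) ^ c.
Check all triples (a,b,c) with a <= c among 20 elements.
  e.g. a=(a,0), b=(c,0), c=(b,0): lhs=(a,0) != rhs=(b,0)
  e.g. a=(a,0), b=(c,1), c=(b,0): lhs=(a,0) != rhs=(b,0)
Total violating triples: 40


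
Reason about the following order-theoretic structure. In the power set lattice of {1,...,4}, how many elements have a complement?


An element a is complemented if some b has a meet b = bottom, a join b = top.
every subset A has complement S\A, so all elements are complemented.
Complemented elements: {}, {1}, {2}, {3}, {4}, {1,2}, ... (10 more)
Count: 16


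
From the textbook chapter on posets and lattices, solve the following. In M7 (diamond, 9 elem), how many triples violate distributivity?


Distributive law: a ^ (b v c) = (a ^ b) v (a ^ c).
Check all 9^3 = 729 ordered triples (a,b,c).
  e.g. a=a1, b=a2, c=a3: lhs=a1 != rhs=0
  e.g. a=a1, b=a2, c=a4: lhs=a1 != rhs=0
Total violating triples: 210


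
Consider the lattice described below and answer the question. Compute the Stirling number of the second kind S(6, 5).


S(n,k) = k*S(n-1,k) + S(n-1,k-1).
S(5,5) = 1, S(5,4) = 10
S(6,5) = 5*1 + 10 = 5 + 10
S(6,5) = 15


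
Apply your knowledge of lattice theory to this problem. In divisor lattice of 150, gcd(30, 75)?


Meet=gcd.
gcd(30,75)=15


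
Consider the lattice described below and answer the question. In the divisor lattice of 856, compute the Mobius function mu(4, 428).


In a divisor lattice, mu(a,b) = mu(b/a) where mu is the classical Mobius function.
b/a = 428/4 = 107
Prime factorization of 107: primes [107]
107 is squarefree with 1 prime factor(s), so mu(107) = (-1)^1 = -1


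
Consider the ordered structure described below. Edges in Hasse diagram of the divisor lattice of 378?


A cover relation a -< b holds when a < b with no c strictly between.
Cover relations:
  1 -< 2
  1 -< 3
  1 -< 7
  2 -< 6
  2 -< 14
  3 -< 6
  3 -< 9
  3 -< 21
  ...20 more
Total: 28


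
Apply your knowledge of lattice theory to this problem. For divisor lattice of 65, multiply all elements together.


Divisors of 65: [1, 5, 13, 65]
Product = n^(d(n)/2) = 65^(4/2)
Product = 4225


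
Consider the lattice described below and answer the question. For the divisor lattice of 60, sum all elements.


sigma(n) = sum of divisors.
Divisors of 60: [1, 2, 3, 4, 5, 6, 10, 12, 15, 20, 30, 60]
Sum = 168


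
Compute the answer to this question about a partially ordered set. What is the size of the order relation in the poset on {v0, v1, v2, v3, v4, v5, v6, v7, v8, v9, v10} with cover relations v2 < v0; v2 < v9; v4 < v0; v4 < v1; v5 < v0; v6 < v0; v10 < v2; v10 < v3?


The order relation is {(a,b) : a <= b}, reflexive so it includes (a,a).
Examples: (v0,v0), (v1,v1), (v10,v0), (v10,v10), (v10,v2), ...
Total ordered pairs: 21


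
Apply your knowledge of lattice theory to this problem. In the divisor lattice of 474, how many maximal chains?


A maximal chain goes from the minimum element to a maximal element via cover relations.
Counting all min-to-max paths in the cover graph.
Total maximal chains: 6


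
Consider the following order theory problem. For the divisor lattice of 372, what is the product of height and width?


Height = length of longest chain minus 1; width = size of largest antichain.
A maximum chain: 1 | 31 | 93 | 186 | 372  (height 4).
A maximum antichain: {4, 6, 62, 93}  (width 4).
Product = 4 * 4 = 16


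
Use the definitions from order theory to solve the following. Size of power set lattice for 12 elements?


Power set = 2^n.
2^12 = 4096


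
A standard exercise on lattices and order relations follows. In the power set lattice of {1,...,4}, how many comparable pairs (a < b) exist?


A comparable pair {a,b} has a < b or b < a in the order.
Count unordered pairs where one element is strictly below the other.
Examples: {{},{1}}, {{},{2}}, {{},{3}}, {{},{4}}, ...
Total comparable pairs: 65


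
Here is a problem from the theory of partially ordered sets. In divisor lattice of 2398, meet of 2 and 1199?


In a divisor lattice, meet = gcd (greatest common divisor).
By Euclidean algorithm or factoring: gcd(2,1199) = 1


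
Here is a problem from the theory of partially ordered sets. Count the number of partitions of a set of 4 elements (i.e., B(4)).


B(n) = number of set partitions of an n-element set.
B(n) satisfies the recurrence: B(n+1) = sum_k C(n,k)*B(k).
B(4) = 15


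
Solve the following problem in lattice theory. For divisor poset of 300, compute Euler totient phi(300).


phi(n) = n * prod_{p|n} (1 - 1/p).
Prime divisors of 300: [2, 3, 5]
phi(300) = 300 * (1 - 1/2) * (1 - 1/3) * (1 - 1/5)
phi(300) = 80


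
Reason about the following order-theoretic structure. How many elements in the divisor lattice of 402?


Divisors of 402: [1, 2, 3, 6, 67, 134, 201, 402]
Count: 8


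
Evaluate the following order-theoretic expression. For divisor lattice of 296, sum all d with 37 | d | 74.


Interval [37,74] in divisors of 296: [37, 74]
Sum = 111


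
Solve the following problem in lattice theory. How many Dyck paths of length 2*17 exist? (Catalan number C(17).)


C(n) = C(2n, n) / (n+1).
C(34, 17) = 2333606220
C(17) = 2333606220 / 18 = 129644790


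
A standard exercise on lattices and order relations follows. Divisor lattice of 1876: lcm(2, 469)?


Join=lcm.
gcd(2,469)=1
lcm=938


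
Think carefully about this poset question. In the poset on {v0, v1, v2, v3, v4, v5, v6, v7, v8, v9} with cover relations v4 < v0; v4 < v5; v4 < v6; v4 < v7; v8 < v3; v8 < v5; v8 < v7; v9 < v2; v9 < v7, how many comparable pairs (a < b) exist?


A comparable pair {a,b} has a < b or b < a in the order.
Count unordered pairs where one element is strictly below the other.
Examples: {v0,v4}, {v2,v9}, {v3,v8}, {v4,v5}, ...
Total comparable pairs: 9


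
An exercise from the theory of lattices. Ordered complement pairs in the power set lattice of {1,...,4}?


Complement pair (a,b): a meet b = bottom, a join b = top.
Here: A intersect B = {} and A union B = {1,...,4}.
Pairs found: ({},{1,2,3,4}), ({1},{2,3,4}), ({2},{1,3,4}), ({3},{1,2,4}), ... (12 more)
Total ordered pairs: 16


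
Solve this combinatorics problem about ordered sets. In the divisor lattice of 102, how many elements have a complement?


An element a is complemented if some b has a meet b = bottom, a join b = top.
a is complemented iff gcd(a, n/a)=1, i.e. a is a unitary divisor of 102.
Complemented elements: 1, 2, 3, 6, 17, 34, ... (2 more)
Count: 8


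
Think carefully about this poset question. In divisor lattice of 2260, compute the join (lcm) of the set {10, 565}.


In a divisor lattice, join = lcm (least common multiple).
Compute lcm iteratively: start with first element, then lcm(current, next).
Elements: [10, 565]
lcm(10,565) = 1130
Final lcm = 1130


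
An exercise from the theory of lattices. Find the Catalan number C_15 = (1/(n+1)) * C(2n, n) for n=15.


C(n) = C(2n, n) / (n+1).
C(30, 15) = 155117520
C(15) = 155117520 / 16 = 9694845


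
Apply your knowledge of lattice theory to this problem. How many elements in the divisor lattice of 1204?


Divisors of 1204: [1, 2, 4, 7, 14, 28, 43, 86, 172, 301, 602, 1204]
Count: 12


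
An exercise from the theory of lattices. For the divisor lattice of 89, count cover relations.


A cover relation a -< b holds when a < b with no c strictly between.
Cover relations:
  1 -< 89
Total: 1


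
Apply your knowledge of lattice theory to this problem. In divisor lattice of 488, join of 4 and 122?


In a divisor lattice, join = lcm (least common multiple).
gcd(4,122) = 2
lcm(4,122) = 4*122/gcd = 488/2 = 244


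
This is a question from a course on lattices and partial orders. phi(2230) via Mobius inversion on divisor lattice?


phi(n) = n * prod_{p|n} (1 - 1/p).
Prime divisors of 2230: [2, 5, 223]
phi(2230) = 2230 * (1 - 1/2) * (1 - 1/5) * (1 - 1/223)
phi(2230) = 888


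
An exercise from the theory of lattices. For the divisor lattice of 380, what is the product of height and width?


Height = length of longest chain minus 1; width = size of largest antichain.
A maximum chain: 1 | 19 | 95 | 190 | 380  (height 4).
A maximum antichain: {4, 10, 38, 95}  (width 4).
Product = 4 * 4 = 16


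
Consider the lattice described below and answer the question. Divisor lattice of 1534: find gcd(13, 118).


In a divisor lattice, meet = gcd (greatest common divisor).
By Euclidean algorithm or factoring: gcd(13,118) = 1


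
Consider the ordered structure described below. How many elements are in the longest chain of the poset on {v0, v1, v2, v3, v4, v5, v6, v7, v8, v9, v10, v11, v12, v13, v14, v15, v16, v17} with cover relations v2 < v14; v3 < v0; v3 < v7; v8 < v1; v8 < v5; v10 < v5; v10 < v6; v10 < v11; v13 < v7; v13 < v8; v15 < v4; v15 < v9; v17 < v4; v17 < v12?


A chain is a totally ordered subset; we count the number of elements in a maximum chain.
Compute, for each element x, the size of the longest chain ending at x:
  v2: 1
  v3: 1
  v10: 1
  v13: 1
  v15: 1
  v16: 1
  ...
A maximum chain: v13 < v8 < v1
Number of elements in the longest chain: 3


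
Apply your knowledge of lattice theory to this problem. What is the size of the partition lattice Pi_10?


B(n) = number of set partitions of an n-element set.
B(n) satisfies the recurrence: B(n+1) = sum_k C(n,k)*B(k).
B(10) = 115975


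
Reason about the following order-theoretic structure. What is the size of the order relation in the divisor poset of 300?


The order relation is {(a,b) : a <= b}, reflexive so it includes (a,a).
Examples: (1,1), (1,10), (1,100), (1,12), (1,15), ...
Total ordered pairs: 108


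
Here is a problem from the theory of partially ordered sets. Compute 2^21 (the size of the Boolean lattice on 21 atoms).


Power set = 2^n.
2^21 = 2097152


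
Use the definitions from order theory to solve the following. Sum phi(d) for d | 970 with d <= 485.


Divisors of 970 up to 485: [1, 2, 5, 10, 97, 194, 485]
phi values: [1, 1, 4, 4, 96, 96, 384]
Sum = 586


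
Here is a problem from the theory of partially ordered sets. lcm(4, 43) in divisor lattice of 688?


Join=lcm.
gcd(4,43)=1
lcm=172


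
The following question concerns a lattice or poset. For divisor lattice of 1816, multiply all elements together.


Divisors of 1816: [1, 2, 4, 8, 227, 454, 908, 1816]
Product = n^(d(n)/2) = 1816^(8/2)
Product = 10875854196736


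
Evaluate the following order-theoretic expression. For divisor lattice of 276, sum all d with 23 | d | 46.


Interval [23,46] in divisors of 276: [23, 46]
Sum = 69


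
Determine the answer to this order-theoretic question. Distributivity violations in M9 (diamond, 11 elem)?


Distributive law: a ^ (b v c) = (a ^ b) v (a ^ c).
Check all 11^3 = 1331 ordered triples (a,b,c).
  e.g. a=a1, b=a2, c=a3: lhs=a1 != rhs=0
  e.g. a=a1, b=a2, c=a4: lhs=a1 != rhs=0
Total violating triples: 504


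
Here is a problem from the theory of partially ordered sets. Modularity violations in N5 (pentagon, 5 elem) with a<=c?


Modular law: if a <= c then a v (b ^ c) = (a v b) ^ c.
Check all triples (a,b,c) with a <= c among 5 elements.
  e.g. a=a, b=c, c=b: lhs=a != rhs=b
Total violating triples: 1


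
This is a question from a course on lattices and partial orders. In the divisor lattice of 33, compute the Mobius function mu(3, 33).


In a divisor lattice, mu(a,b) = mu(b/a) where mu is the classical Mobius function.
b/a = 33/3 = 11
Prime factorization of 11: primes [11]
11 is squarefree with 1 prime factor(s), so mu(11) = (-1)^1 = -1


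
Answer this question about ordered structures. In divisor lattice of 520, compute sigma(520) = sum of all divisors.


sigma(n) = sum of divisors.
Divisors of 520: [1, 2, 4, 5, 8, 10, 13, 20, 26, 40, 52, 65, 104, 130, 260, 520]
Sum = 1260


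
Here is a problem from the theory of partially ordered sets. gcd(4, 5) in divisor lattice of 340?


Meet=gcd.
gcd(4,5)=1


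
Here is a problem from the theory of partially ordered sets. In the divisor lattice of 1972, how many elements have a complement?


An element a is complemented if some b has a meet b = bottom, a join b = top.
a is complemented iff gcd(a, n/a)=1, i.e. a is a unitary divisor of 1972.
Complemented elements: 1, 4, 17, 29, 68, 116, ... (2 more)
Count: 8


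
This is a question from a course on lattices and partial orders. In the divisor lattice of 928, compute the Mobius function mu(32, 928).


In a divisor lattice, mu(a,b) = mu(b/a) where mu is the classical Mobius function.
b/a = 928/32 = 29
Prime factorization of 29: primes [29]
29 is squarefree with 1 prime factor(s), so mu(29) = (-1)^1 = -1


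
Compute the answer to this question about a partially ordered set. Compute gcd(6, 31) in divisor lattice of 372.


In a divisor lattice, meet = gcd (greatest common divisor).
By Euclidean algorithm or factoring: gcd(6,31) = 1


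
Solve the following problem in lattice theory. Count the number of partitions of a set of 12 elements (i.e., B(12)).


B(n) = number of set partitions of an n-element set.
B(n) satisfies the recurrence: B(n+1) = sum_k C(n,k)*B(k).
B(12) = 4213597


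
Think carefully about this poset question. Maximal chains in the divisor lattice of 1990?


A maximal chain goes from the minimum element to a maximal element via cover relations.
Counting all min-to-max paths in the cover graph.
Total maximal chains: 6


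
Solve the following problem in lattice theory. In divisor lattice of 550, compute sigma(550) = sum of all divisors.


sigma(n) = sum of divisors.
Divisors of 550: [1, 2, 5, 10, 11, 22, 25, 50, 55, 110, 275, 550]
Sum = 1116


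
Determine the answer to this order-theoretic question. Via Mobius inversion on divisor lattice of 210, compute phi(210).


phi(n) = n * prod_{p|n} (1 - 1/p).
Prime divisors of 210: [2, 3, 5, 7]
phi(210) = 210 * (1 - 1/2) * (1 - 1/3) * (1 - 1/5) * (1 - 1/7)
phi(210) = 48


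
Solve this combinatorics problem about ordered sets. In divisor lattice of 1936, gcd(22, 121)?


Meet=gcd.
gcd(22,121)=11


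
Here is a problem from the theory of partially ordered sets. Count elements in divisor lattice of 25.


Divisors of 25: [1, 5, 25]
Count: 3


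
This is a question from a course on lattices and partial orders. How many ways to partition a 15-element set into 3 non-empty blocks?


S(n,k) = k*S(n-1,k) + S(n-1,k-1).
S(14,3) = 788970, S(14,2) = 8191
S(15,3) = 3*788970 + 8191 = 2366910 + 8191
S(15,3) = 2375101


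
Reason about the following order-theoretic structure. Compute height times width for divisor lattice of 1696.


Height = length of longest chain minus 1; width = size of largest antichain.
A maximum chain: 1 | 53 | 106 | 212 | 424 | 848 | 1696  (height 6).
A maximum antichain: {2, 53}  (width 2).
Product = 6 * 2 = 12


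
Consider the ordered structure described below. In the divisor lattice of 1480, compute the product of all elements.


Divisors of 1480: [1, 2, 4, 5, 8, 10, 20, 37, 40, 74, 148, 185, 296, 370, 740, 1480]
Product = n^(d(n)/2) = 1480^(16/2)
Product = 23019385349216665600000000


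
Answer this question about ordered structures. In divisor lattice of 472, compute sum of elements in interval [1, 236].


Interval [1,236] in divisors of 472: [1, 2, 4, 59, 118, 236]
Sum = 420


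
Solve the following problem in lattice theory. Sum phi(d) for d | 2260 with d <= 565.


Divisors of 2260 up to 565: [1, 2, 4, 5, 10, 20, 113, 226, 452, 565]
phi values: [1, 1, 2, 4, 4, 8, 112, 112, 224, 448]
Sum = 916


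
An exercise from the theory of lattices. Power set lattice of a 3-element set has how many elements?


Power set = 2^n.
2^3 = 8


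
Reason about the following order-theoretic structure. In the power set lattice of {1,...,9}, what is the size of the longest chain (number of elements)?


A chain is a totally ordered subset; we count the number of elements in a maximum chain.
Compute, for each element x, the size of the longest chain ending at x:
  {}: 1
  {1}: 2
  {2}: 2
  {3}: 2
  {4}: 2
  {5}: 2
  ...
A maximum chain: {} < {1} < {1,2} < {1,2,3} < {1,2,3,4} < {1,2,3,4,5} < {1,2,3,4,5,6} < {1,2,3,4,5,6,7} < {1,2,3,4,5,6,7,8} < {1,2,3,4,5,6,7,8,9}
Number of elements in the longest chain: 10


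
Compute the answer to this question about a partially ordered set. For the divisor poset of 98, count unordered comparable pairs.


A comparable pair {a,b} has a < b or b < a in the order.
Count unordered pairs where one element is strictly below the other.
Examples: {1,2}, {1,7}, {1,14}, {1,49}, ...
Total comparable pairs: 12


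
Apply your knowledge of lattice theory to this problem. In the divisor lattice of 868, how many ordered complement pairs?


Complement pair (a,b): a meet b = bottom, a join b = top.
Here: gcd(a,b)=1 and lcm(a,b)=868, i.e. a*b=868 with a,b coprime.
Pairs found: (1,868), (4,217), (7,124), (28,31), ... (4 more)
Total ordered pairs: 8


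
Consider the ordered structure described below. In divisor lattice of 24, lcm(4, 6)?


Join=lcm.
gcd(4,6)=2
lcm=12


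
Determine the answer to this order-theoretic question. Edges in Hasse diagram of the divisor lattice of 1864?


A cover relation a -< b holds when a < b with no c strictly between.
Cover relations:
  1 -< 2
  1 -< 233
  2 -< 4
  2 -< 466
  4 -< 8
  4 -< 932
  8 -< 1864
  233 -< 466
  ...2 more
Total: 10


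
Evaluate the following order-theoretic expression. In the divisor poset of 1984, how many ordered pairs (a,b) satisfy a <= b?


The order relation is {(a,b) : a <= b}, reflexive so it includes (a,a).
Examples: (1,1), (1,124), (1,16), (1,1984), (1,2), ...
Total ordered pairs: 84


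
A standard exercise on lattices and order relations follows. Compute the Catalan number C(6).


C(n) = C(2n, n) / (n+1).
C(12, 6) = 924
C(6) = 924 / 7 = 132


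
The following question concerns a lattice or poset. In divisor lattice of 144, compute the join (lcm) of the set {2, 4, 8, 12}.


In a divisor lattice, join = lcm (least common multiple).
Compute lcm iteratively: start with first element, then lcm(current, next).
Elements: [2, 4, 8, 12]
lcm(2,4) = 4
lcm(4,8) = 8
lcm(8,12) = 24
Final lcm = 24


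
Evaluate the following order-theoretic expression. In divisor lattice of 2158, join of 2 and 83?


In a divisor lattice, join = lcm (least common multiple).
gcd(2,83) = 1
lcm(2,83) = 2*83/gcd = 166/1 = 166


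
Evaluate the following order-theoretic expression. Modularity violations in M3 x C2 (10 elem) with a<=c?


Modular law: if a <= c then a v (b ^ c) = (a v b) ^ c.
Check all triples (a,b,c) with a <= c among 10 elements.
This lattice is modular (diamonds M_m and their chain-products are modular).
Total violating triples: 0


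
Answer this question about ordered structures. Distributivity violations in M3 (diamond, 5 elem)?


Distributive law: a ^ (b v c) = (a ^ b) v (a ^ c).
Check all 5^3 = 125 ordered triples (a,b,c).
  e.g. a=a1, b=a2, c=a3: lhs=a1 != rhs=0
  e.g. a=a1, b=a3, c=a2: lhs=a1 != rhs=0
Total violating triples: 6


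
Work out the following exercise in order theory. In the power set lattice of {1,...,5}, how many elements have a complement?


An element a is complemented if some b has a meet b = bottom, a join b = top.
every subset A has complement S\A, so all elements are complemented.
Complemented elements: {}, {1}, {2}, {3}, {4}, {5}, ... (26 more)
Count: 32


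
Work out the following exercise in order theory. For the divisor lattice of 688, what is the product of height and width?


Height = length of longest chain minus 1; width = size of largest antichain.
A maximum chain: 1 | 43 | 86 | 172 | 344 | 688  (height 5).
A maximum antichain: {2, 43}  (width 2).
Product = 5 * 2 = 10


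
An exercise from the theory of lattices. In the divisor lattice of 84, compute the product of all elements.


Divisors of 84: [1, 2, 3, 4, 6, 7, 12, 14, 21, 28, 42, 84]
Product = n^(d(n)/2) = 84^(12/2)
Product = 351298031616


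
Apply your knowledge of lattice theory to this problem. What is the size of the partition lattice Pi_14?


B(n) = number of set partitions of an n-element set.
B(n) satisfies the recurrence: B(n+1) = sum_k C(n,k)*B(k).
B(14) = 190899322


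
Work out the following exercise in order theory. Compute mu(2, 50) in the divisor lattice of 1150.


In a divisor lattice, mu(a,b) = mu(b/a) where mu is the classical Mobius function.
b/a = 50/2 = 25
Prime factorization of 25: primes [5]
25 is not squarefree, so mu(25) = 0


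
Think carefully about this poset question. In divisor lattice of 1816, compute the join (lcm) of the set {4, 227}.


In a divisor lattice, join = lcm (least common multiple).
Compute lcm iteratively: start with first element, then lcm(current, next).
Elements: [4, 227]
lcm(4,227) = 908
Final lcm = 908


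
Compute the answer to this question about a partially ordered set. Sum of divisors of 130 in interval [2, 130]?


Interval [2,130] in divisors of 130: [2, 10, 26, 130]
Sum = 168


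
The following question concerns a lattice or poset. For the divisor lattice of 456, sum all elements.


sigma(n) = sum of divisors.
Divisors of 456: [1, 2, 3, 4, 6, 8, 12, 19, 24, 38, 57, 76, 114, 152, 228, 456]
Sum = 1200


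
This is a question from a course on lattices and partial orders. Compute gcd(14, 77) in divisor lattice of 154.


In a divisor lattice, meet = gcd (greatest common divisor).
By Euclidean algorithm or factoring: gcd(14,77) = 7


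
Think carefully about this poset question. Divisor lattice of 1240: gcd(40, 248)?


Meet=gcd.
gcd(40,248)=8


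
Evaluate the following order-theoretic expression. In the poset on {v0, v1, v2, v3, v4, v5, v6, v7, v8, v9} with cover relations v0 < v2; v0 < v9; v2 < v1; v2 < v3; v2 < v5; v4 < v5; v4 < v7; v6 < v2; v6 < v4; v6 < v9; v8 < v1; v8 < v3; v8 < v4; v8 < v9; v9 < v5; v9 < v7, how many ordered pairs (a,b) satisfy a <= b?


The order relation is {(a,b) : a <= b}, reflexive so it includes (a,a).
Examples: (v0,v0), (v0,v1), (v0,v2), (v0,v3), (v0,v5), ...
Total ordered pairs: 36


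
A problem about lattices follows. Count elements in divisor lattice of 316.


Divisors of 316: [1, 2, 4, 79, 158, 316]
Count: 6


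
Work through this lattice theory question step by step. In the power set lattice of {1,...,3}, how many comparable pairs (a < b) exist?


A comparable pair {a,b} has a < b or b < a in the order.
Count unordered pairs where one element is strictly below the other.
Examples: {{},{1}}, {{},{2}}, {{},{3}}, {{},{1,2}}, ...
Total comparable pairs: 19


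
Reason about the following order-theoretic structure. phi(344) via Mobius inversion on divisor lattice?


phi(n) = n * prod_{p|n} (1 - 1/p).
Prime divisors of 344: [2, 43]
phi(344) = 344 * (1 - 1/2) * (1 - 1/43)
phi(344) = 168


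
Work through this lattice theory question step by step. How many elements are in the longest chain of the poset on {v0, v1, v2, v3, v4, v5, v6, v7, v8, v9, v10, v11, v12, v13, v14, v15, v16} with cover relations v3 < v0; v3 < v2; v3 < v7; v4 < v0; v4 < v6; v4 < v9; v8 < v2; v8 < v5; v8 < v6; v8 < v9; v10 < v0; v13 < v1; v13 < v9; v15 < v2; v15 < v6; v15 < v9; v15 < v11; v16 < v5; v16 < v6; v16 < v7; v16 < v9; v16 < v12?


A chain is a totally ordered subset; we count the number of elements in a maximum chain.
Compute, for each element x, the size of the longest chain ending at x:
  v3: 1
  v4: 1
  v8: 1
  v10: 1
  v13: 1
  v14: 1
  ...
A maximum chain: v3 < v0
Number of elements in the longest chain: 2


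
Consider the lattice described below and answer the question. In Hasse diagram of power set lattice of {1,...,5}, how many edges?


A cover relation a -< b holds when a < b with no c strictly between.
Cover relations:
  {} -< {1}
  {} -< {2}
  {} -< {3}
  {} -< {4}
  {} -< {5}
  {1} -< {1,2}
  {1} -< {1,3}
  {1} -< {1,4}
  ...72 more
Total: 80


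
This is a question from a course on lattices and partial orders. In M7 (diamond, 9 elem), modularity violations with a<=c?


Modular law: if a <= c then a v (b ^ c) = (a v b) ^ c.
Check all triples (a,b,c) with a <= c among 9 elements.
This lattice is modular (diamonds M_m and their chain-products are modular).
Total violating triples: 0


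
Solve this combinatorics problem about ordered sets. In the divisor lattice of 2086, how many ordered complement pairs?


Complement pair (a,b): a meet b = bottom, a join b = top.
Here: gcd(a,b)=1 and lcm(a,b)=2086, i.e. a*b=2086 with a,b coprime.
Pairs found: (1,2086), (2,1043), (7,298), (14,149), ... (4 more)
Total ordered pairs: 8


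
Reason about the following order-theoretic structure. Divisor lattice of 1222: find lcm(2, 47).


In a divisor lattice, join = lcm (least common multiple).
gcd(2,47) = 1
lcm(2,47) = 2*47/gcd = 94/1 = 94


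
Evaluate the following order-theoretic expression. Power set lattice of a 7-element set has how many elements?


Power set = 2^n.
2^7 = 128


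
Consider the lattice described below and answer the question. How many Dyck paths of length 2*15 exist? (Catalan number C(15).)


C(n) = C(2n, n) / (n+1).
C(30, 15) = 155117520
C(15) = 155117520 / 16 = 9694845


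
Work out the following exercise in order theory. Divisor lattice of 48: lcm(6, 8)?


Join=lcm.
gcd(6,8)=2
lcm=24


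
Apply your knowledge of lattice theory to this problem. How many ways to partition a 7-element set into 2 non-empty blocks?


S(n,k) = k*S(n-1,k) + S(n-1,k-1).
S(6,2) = 31, S(6,1) = 1
S(7,2) = 2*31 + 1 = 62 + 1
S(7,2) = 63


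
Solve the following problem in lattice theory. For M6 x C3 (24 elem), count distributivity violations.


Distributive law: a ^ (b v c) = (a ^ b) v (a ^ c).
Check all 24^3 = 13824 ordered triples (a,b,c).
  e.g. a=(a1,0), b=(a2,0), c=(a3,0): lhs=(a1,0) != rhs=(0,0)
  e.g. a=(a1,0), b=(a2,0), c=(a3,1): lhs=(a1,0) != rhs=(0,0)
Total violating triples: 3240


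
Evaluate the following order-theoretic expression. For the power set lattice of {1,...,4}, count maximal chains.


A maximal chain goes from the minimum element to a maximal element via cover relations.
Counting all min-to-max paths in the cover graph.
Total maximal chains: 24


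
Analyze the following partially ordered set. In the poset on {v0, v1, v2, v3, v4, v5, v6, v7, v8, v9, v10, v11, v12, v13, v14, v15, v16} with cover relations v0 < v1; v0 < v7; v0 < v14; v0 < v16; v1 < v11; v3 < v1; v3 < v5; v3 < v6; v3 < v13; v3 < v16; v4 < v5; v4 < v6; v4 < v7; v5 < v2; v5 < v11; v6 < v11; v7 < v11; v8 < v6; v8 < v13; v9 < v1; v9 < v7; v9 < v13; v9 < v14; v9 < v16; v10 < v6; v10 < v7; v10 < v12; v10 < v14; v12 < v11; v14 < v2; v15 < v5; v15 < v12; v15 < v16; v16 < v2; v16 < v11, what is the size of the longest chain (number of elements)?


A chain is a totally ordered subset; we count the number of elements in a maximum chain.
Compute, for each element x, the size of the longest chain ending at x:
  v0: 1
  v3: 1
  v4: 1
  v8: 1
  v9: 1
  v10: 1
  ...
A maximum chain: v3 < v5 < v2
Number of elements in the longest chain: 3


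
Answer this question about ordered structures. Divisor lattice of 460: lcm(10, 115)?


Join=lcm.
gcd(10,115)=5
lcm=230


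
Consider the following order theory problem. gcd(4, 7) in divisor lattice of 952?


Meet=gcd.
gcd(4,7)=1


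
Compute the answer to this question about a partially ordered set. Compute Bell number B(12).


B(n) = number of set partitions of an n-element set.
B(n) satisfies the recurrence: B(n+1) = sum_k C(n,k)*B(k).
B(12) = 4213597


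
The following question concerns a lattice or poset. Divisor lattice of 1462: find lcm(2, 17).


In a divisor lattice, join = lcm (least common multiple).
gcd(2,17) = 1
lcm(2,17) = 2*17/gcd = 34/1 = 34


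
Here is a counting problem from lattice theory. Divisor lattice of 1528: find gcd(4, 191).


In a divisor lattice, meet = gcd (greatest common divisor).
By Euclidean algorithm or factoring: gcd(4,191) = 1


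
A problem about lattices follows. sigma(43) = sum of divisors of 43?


sigma(n) = sum of divisors.
Divisors of 43: [1, 43]
Sum = 44


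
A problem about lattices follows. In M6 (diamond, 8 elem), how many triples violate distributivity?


Distributive law: a ^ (b v c) = (a ^ b) v (a ^ c).
Check all 8^3 = 512 ordered triples (a,b,c).
  e.g. a=a1, b=a2, c=a3: lhs=a1 != rhs=0
  e.g. a=a1, b=a2, c=a4: lhs=a1 != rhs=0
Total violating triples: 120


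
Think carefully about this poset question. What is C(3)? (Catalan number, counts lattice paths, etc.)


C(n) = C(2n, n) / (n+1).
C(6, 3) = 20
C(3) = 20 / 4 = 5


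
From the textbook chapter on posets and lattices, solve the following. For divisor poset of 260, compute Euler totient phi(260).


phi(n) = n * prod_{p|n} (1 - 1/p).
Prime divisors of 260: [2, 5, 13]
phi(260) = 260 * (1 - 1/2) * (1 - 1/5) * (1 - 1/13)
phi(260) = 96


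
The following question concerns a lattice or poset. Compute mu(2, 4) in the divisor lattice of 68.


In a divisor lattice, mu(a,b) = mu(b/a) where mu is the classical Mobius function.
b/a = 4/2 = 2
Prime factorization of 2: primes [2]
2 is squarefree with 1 prime factor(s), so mu(2) = (-1)^1 = -1


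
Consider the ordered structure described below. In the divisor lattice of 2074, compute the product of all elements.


Divisors of 2074: [1, 2, 17, 34, 61, 122, 1037, 2074]
Product = n^(d(n)/2) = 2074^(8/2)
Product = 18502695778576


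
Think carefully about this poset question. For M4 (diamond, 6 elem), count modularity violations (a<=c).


Modular law: if a <= c then a v (b ^ c) = (a v b) ^ c.
Check all triples (a,b,c) with a <= c among 6 elements.
This lattice is modular (diamonds M_m and their chain-products are modular).
Total violating triples: 0


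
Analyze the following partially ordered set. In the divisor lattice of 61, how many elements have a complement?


An element a is complemented if some b has a meet b = bottom, a join b = top.
a is complemented iff gcd(a, n/a)=1, i.e. a is a unitary divisor of 61.
Complemented elements: 1, 61
Count: 2


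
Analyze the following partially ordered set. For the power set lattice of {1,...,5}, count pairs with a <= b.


The order relation is {(a,b) : a <= b}, reflexive so it includes (a,a).
Examples: ({},{}), ({},{1,2}), ({},{1,2,3}), ({},{1,2,3,4}), ({},{1,2,3,4,5}), ...
Total ordered pairs: 243


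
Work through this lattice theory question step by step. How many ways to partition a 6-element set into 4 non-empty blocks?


S(n,k) = k*S(n-1,k) + S(n-1,k-1).
S(5,4) = 10, S(5,3) = 25
S(6,4) = 4*10 + 25 = 40 + 25
S(6,4) = 65


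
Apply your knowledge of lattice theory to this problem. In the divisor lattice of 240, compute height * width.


Height = length of longest chain minus 1; width = size of largest antichain.
A maximum chain: 1 | 5 | 15 | 30 | 60 | 120 | 240  (height 6).
A maximum antichain: {4, 6, 10, 15}  (width 4).
Product = 6 * 4 = 24


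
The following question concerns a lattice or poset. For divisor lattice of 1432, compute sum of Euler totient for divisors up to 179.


Divisors of 1432 up to 179: [1, 2, 4, 8, 179]
phi values: [1, 1, 2, 4, 178]
Sum = 186


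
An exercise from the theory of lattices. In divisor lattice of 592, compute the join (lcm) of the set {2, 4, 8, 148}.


In a divisor lattice, join = lcm (least common multiple).
Compute lcm iteratively: start with first element, then lcm(current, next).
Elements: [2, 4, 8, 148]
lcm(2,4) = 4
lcm(4,8) = 8
lcm(8,148) = 296
Final lcm = 296


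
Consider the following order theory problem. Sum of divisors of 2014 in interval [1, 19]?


Interval [1,19] in divisors of 2014: [1, 19]
Sum = 20
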